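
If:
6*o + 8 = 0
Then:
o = -4/3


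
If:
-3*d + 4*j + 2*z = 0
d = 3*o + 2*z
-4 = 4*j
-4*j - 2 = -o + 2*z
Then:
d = -10/11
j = -1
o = -8/11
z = 7/11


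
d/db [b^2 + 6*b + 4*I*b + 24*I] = 2*b + 6 + 4*I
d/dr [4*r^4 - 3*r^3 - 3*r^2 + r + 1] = 16*r^3 - 9*r^2 - 6*r + 1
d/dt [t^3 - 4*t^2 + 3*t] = 3*t^2 - 8*t + 3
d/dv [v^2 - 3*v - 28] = 2*v - 3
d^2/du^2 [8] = 0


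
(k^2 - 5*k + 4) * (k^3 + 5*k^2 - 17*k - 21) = k^5 - 38*k^3 + 84*k^2 + 37*k - 84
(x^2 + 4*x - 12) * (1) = x^2 + 4*x - 12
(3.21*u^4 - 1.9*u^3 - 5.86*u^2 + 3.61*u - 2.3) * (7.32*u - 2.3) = 23.4972*u^5 - 21.291*u^4 - 38.5252*u^3 + 39.9032*u^2 - 25.139*u + 5.29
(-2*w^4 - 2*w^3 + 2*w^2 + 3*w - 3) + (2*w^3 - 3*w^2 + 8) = -2*w^4 - w^2 + 3*w + 5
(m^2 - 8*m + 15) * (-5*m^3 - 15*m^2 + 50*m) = -5*m^5 + 25*m^4 + 95*m^3 - 625*m^2 + 750*m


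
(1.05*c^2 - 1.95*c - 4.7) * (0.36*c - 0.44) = 0.378*c^3 - 1.164*c^2 - 0.834*c + 2.068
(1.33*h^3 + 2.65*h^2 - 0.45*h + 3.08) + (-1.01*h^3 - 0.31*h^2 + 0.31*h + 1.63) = 0.32*h^3 + 2.34*h^2 - 0.14*h + 4.71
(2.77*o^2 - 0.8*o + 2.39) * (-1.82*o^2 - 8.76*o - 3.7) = -5.0414*o^4 - 22.8092*o^3 - 7.5908*o^2 - 17.9764*o - 8.843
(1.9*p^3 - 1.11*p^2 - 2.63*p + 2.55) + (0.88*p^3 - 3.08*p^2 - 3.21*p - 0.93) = 2.78*p^3 - 4.19*p^2 - 5.84*p + 1.62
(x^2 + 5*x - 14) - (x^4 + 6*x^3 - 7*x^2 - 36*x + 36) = -x^4 - 6*x^3 + 8*x^2 + 41*x - 50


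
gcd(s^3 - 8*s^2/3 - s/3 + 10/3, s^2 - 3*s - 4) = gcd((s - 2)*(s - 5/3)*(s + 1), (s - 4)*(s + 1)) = s + 1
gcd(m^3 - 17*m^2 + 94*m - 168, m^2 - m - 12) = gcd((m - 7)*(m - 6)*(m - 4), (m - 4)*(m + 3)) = m - 4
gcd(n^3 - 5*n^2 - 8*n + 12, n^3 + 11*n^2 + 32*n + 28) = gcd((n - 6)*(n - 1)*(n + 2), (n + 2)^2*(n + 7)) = n + 2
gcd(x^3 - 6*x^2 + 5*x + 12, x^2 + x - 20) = x - 4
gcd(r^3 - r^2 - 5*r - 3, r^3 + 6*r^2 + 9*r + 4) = r^2 + 2*r + 1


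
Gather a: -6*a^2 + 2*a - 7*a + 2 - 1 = -6*a^2 - 5*a + 1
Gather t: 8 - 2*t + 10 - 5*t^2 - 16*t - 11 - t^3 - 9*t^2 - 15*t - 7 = -t^3 - 14*t^2 - 33*t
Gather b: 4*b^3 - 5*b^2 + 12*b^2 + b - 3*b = 4*b^3 + 7*b^2 - 2*b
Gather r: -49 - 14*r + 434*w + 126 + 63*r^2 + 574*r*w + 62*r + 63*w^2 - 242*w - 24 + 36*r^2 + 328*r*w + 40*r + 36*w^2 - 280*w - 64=99*r^2 + r*(902*w + 88) + 99*w^2 - 88*w - 11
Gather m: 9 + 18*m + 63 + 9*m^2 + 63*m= 9*m^2 + 81*m + 72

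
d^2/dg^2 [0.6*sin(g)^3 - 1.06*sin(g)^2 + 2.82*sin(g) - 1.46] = -3.27*sin(g) + 1.35*sin(3*g) - 2.12*cos(2*g)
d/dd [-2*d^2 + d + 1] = 1 - 4*d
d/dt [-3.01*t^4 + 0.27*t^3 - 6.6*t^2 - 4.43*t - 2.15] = -12.04*t^3 + 0.81*t^2 - 13.2*t - 4.43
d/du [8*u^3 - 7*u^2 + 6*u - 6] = 24*u^2 - 14*u + 6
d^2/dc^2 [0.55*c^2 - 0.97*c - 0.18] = 1.10000000000000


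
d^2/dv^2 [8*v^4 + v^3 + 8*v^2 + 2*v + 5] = 96*v^2 + 6*v + 16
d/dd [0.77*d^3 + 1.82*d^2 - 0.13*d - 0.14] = 2.31*d^2 + 3.64*d - 0.13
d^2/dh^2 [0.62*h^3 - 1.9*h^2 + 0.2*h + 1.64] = 3.72*h - 3.8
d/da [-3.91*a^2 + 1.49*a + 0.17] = 1.49 - 7.82*a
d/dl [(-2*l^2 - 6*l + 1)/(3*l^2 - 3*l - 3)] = (8*l^2 + 2*l + 7)/(3*(l^4 - 2*l^3 - l^2 + 2*l + 1))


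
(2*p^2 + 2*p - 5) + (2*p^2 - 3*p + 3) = 4*p^2 - p - 2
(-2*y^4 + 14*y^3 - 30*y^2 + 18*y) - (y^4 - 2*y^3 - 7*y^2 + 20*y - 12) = -3*y^4 + 16*y^3 - 23*y^2 - 2*y + 12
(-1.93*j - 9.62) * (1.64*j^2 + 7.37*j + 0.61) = -3.1652*j^3 - 30.0009*j^2 - 72.0767*j - 5.8682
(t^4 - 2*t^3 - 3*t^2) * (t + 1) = t^5 - t^4 - 5*t^3 - 3*t^2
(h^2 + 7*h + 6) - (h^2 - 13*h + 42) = 20*h - 36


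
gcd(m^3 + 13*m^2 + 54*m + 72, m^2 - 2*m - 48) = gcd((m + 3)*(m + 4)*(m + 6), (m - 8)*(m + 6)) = m + 6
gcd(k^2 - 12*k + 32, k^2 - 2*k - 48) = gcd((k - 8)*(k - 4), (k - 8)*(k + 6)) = k - 8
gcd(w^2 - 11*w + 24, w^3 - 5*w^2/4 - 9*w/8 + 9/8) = 1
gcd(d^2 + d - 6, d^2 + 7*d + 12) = d + 3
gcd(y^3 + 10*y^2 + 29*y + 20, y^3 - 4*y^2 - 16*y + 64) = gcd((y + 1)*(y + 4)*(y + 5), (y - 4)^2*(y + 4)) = y + 4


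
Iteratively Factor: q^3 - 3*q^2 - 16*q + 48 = (q - 4)*(q^2 + q - 12) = (q - 4)*(q + 4)*(q - 3)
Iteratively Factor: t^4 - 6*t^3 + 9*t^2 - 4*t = (t - 4)*(t^3 - 2*t^2 + t) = t*(t - 4)*(t^2 - 2*t + 1) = t*(t - 4)*(t - 1)*(t - 1)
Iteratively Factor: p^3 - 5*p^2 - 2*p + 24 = (p - 3)*(p^2 - 2*p - 8) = (p - 3)*(p + 2)*(p - 4)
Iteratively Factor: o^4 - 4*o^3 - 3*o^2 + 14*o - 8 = (o - 1)*(o^3 - 3*o^2 - 6*o + 8) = (o - 1)^2*(o^2 - 2*o - 8) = (o - 1)^2*(o + 2)*(o - 4)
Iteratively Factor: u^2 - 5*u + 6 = (u - 3)*(u - 2)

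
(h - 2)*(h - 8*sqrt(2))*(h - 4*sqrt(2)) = h^3 - 12*sqrt(2)*h^2 - 2*h^2 + 24*sqrt(2)*h + 64*h - 128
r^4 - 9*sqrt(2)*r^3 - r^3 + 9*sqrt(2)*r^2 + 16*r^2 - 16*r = r*(r - 1)*(r - 8*sqrt(2))*(r - sqrt(2))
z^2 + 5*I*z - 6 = (z + 2*I)*(z + 3*I)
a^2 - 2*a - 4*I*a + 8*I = (a - 2)*(a - 4*I)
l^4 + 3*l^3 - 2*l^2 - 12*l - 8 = (l - 2)*(l + 1)*(l + 2)^2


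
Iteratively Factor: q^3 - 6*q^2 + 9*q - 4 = (q - 4)*(q^2 - 2*q + 1) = (q - 4)*(q - 1)*(q - 1)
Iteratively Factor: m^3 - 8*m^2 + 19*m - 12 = (m - 3)*(m^2 - 5*m + 4) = (m - 3)*(m - 1)*(m - 4)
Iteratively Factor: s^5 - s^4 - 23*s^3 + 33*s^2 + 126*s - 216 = (s + 4)*(s^4 - 5*s^3 - 3*s^2 + 45*s - 54) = (s - 3)*(s + 4)*(s^3 - 2*s^2 - 9*s + 18) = (s - 3)*(s - 2)*(s + 4)*(s^2 - 9) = (s - 3)^2*(s - 2)*(s + 4)*(s + 3)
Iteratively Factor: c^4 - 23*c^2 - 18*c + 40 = (c - 1)*(c^3 + c^2 - 22*c - 40) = (c - 5)*(c - 1)*(c^2 + 6*c + 8) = (c - 5)*(c - 1)*(c + 2)*(c + 4)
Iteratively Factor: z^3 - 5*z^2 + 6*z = (z - 2)*(z^2 - 3*z) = z*(z - 2)*(z - 3)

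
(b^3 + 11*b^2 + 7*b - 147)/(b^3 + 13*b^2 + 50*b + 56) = (b^2 + 4*b - 21)/(b^2 + 6*b + 8)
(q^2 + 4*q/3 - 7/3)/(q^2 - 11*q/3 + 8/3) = (3*q + 7)/(3*q - 8)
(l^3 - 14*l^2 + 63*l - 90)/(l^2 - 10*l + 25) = (l^2 - 9*l + 18)/(l - 5)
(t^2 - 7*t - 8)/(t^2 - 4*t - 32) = (t + 1)/(t + 4)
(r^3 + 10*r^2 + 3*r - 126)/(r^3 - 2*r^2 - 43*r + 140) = (r^2 + 3*r - 18)/(r^2 - 9*r + 20)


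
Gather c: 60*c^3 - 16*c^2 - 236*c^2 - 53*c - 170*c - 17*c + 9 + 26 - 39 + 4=60*c^3 - 252*c^2 - 240*c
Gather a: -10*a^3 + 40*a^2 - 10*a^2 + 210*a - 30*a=-10*a^3 + 30*a^2 + 180*a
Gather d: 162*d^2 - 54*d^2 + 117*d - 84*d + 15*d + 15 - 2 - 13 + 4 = 108*d^2 + 48*d + 4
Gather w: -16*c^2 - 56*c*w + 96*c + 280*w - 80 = -16*c^2 + 96*c + w*(280 - 56*c) - 80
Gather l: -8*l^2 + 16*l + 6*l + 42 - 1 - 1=-8*l^2 + 22*l + 40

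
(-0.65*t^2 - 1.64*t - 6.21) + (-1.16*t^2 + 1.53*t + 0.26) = -1.81*t^2 - 0.11*t - 5.95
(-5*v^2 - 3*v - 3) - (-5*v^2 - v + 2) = -2*v - 5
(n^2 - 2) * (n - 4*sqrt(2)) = n^3 - 4*sqrt(2)*n^2 - 2*n + 8*sqrt(2)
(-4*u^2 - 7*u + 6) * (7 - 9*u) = 36*u^3 + 35*u^2 - 103*u + 42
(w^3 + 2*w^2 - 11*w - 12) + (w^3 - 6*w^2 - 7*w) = 2*w^3 - 4*w^2 - 18*w - 12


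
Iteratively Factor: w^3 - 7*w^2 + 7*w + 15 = (w - 3)*(w^2 - 4*w - 5) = (w - 5)*(w - 3)*(w + 1)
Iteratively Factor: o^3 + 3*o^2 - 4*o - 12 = (o + 3)*(o^2 - 4) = (o + 2)*(o + 3)*(o - 2)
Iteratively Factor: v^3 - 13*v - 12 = (v - 4)*(v^2 + 4*v + 3) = (v - 4)*(v + 3)*(v + 1)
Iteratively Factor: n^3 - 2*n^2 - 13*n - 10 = (n - 5)*(n^2 + 3*n + 2) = (n - 5)*(n + 1)*(n + 2)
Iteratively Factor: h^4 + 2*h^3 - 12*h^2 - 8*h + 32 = (h + 2)*(h^3 - 12*h + 16) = (h + 2)*(h + 4)*(h^2 - 4*h + 4) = (h - 2)*(h + 2)*(h + 4)*(h - 2)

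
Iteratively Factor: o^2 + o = (o)*(o + 1)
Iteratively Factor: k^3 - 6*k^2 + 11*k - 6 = (k - 3)*(k^2 - 3*k + 2) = (k - 3)*(k - 2)*(k - 1)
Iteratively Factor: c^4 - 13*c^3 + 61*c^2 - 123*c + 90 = (c - 3)*(c^3 - 10*c^2 + 31*c - 30) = (c - 3)^2*(c^2 - 7*c + 10) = (c - 3)^2*(c - 2)*(c - 5)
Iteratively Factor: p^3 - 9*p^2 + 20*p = (p)*(p^2 - 9*p + 20) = p*(p - 4)*(p - 5)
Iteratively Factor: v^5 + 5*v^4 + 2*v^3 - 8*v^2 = (v)*(v^4 + 5*v^3 + 2*v^2 - 8*v) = v*(v + 4)*(v^3 + v^2 - 2*v) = v*(v - 1)*(v + 4)*(v^2 + 2*v) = v^2*(v - 1)*(v + 4)*(v + 2)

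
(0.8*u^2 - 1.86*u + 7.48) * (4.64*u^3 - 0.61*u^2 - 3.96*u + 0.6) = 3.712*u^5 - 9.1184*u^4 + 32.6738*u^3 + 3.2828*u^2 - 30.7368*u + 4.488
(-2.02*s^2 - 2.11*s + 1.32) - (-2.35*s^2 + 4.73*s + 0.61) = 0.33*s^2 - 6.84*s + 0.71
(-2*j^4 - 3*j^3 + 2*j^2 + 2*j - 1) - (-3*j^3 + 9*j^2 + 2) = -2*j^4 - 7*j^2 + 2*j - 3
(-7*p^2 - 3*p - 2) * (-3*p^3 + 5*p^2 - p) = 21*p^5 - 26*p^4 - 2*p^3 - 7*p^2 + 2*p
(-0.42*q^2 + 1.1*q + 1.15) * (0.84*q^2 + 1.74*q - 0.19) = -0.3528*q^4 + 0.1932*q^3 + 2.9598*q^2 + 1.792*q - 0.2185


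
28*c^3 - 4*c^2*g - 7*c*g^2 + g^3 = (-7*c + g)*(-2*c + g)*(2*c + g)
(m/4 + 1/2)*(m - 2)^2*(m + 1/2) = m^4/4 - 3*m^3/8 - 5*m^2/4 + 3*m/2 + 1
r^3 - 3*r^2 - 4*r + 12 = (r - 3)*(r - 2)*(r + 2)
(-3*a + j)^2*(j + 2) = 9*a^2*j + 18*a^2 - 6*a*j^2 - 12*a*j + j^3 + 2*j^2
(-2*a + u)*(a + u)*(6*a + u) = -12*a^3 - 8*a^2*u + 5*a*u^2 + u^3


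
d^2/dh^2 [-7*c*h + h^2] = 2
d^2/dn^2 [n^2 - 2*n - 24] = 2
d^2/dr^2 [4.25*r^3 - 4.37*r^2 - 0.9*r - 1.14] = 25.5*r - 8.74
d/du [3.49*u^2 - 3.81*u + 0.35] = 6.98*u - 3.81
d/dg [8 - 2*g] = -2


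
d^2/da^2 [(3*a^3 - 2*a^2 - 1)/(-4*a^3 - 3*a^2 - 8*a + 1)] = 2*(68*a^6 + 288*a^5 - 168*a^4 - 97*a^3 + 213*a^2 + 75*a + 69)/(64*a^9 + 144*a^8 + 492*a^7 + 555*a^6 + 912*a^5 + 357*a^4 + 380*a^3 - 183*a^2 + 24*a - 1)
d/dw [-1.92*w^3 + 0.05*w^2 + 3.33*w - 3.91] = -5.76*w^2 + 0.1*w + 3.33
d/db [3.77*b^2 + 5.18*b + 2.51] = 7.54*b + 5.18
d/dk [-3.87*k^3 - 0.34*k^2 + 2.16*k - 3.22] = -11.61*k^2 - 0.68*k + 2.16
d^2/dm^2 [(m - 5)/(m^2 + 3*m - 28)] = 2*((2 - 3*m)*(m^2 + 3*m - 28) + (m - 5)*(2*m + 3)^2)/(m^2 + 3*m - 28)^3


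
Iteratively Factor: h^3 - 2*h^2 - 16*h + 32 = (h - 4)*(h^2 + 2*h - 8) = (h - 4)*(h - 2)*(h + 4)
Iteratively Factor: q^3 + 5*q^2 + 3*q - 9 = (q - 1)*(q^2 + 6*q + 9) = (q - 1)*(q + 3)*(q + 3)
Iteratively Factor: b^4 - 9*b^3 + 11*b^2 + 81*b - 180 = (b - 4)*(b^3 - 5*b^2 - 9*b + 45) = (b - 5)*(b - 4)*(b^2 - 9) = (b - 5)*(b - 4)*(b + 3)*(b - 3)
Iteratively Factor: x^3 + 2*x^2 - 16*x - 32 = (x + 2)*(x^2 - 16) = (x - 4)*(x + 2)*(x + 4)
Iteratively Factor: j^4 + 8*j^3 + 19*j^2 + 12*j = (j + 4)*(j^3 + 4*j^2 + 3*j) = (j + 3)*(j + 4)*(j^2 + j) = (j + 1)*(j + 3)*(j + 4)*(j)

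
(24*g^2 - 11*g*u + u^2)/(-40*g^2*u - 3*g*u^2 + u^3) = (-3*g + u)/(u*(5*g + u))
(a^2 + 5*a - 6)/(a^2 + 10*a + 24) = (a - 1)/(a + 4)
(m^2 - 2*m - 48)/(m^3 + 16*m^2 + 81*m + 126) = (m - 8)/(m^2 + 10*m + 21)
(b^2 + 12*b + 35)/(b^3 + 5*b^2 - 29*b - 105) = (b + 5)/(b^2 - 2*b - 15)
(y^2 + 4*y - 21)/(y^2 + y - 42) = (y - 3)/(y - 6)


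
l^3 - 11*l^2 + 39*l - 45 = (l - 5)*(l - 3)^2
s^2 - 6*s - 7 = (s - 7)*(s + 1)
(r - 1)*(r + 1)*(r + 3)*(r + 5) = r^4 + 8*r^3 + 14*r^2 - 8*r - 15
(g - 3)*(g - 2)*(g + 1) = g^3 - 4*g^2 + g + 6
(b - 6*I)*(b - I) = b^2 - 7*I*b - 6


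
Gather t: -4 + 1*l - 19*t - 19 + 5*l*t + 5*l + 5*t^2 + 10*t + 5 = 6*l + 5*t^2 + t*(5*l - 9) - 18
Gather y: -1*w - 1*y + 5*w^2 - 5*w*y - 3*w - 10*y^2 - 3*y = 5*w^2 - 4*w - 10*y^2 + y*(-5*w - 4)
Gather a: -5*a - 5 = -5*a - 5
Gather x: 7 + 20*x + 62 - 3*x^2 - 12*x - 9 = -3*x^2 + 8*x + 60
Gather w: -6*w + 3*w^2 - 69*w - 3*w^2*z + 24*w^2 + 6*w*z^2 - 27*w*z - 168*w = w^2*(27 - 3*z) + w*(6*z^2 - 27*z - 243)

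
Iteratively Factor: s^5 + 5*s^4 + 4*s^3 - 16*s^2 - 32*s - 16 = (s - 2)*(s^4 + 7*s^3 + 18*s^2 + 20*s + 8) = (s - 2)*(s + 2)*(s^3 + 5*s^2 + 8*s + 4) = (s - 2)*(s + 2)^2*(s^2 + 3*s + 2) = (s - 2)*(s + 2)^3*(s + 1)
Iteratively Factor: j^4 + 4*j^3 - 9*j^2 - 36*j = (j + 4)*(j^3 - 9*j) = (j - 3)*(j + 4)*(j^2 + 3*j) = (j - 3)*(j + 3)*(j + 4)*(j)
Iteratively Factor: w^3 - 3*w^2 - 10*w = (w + 2)*(w^2 - 5*w) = (w - 5)*(w + 2)*(w)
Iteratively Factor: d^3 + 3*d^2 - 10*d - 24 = (d + 4)*(d^2 - d - 6) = (d - 3)*(d + 4)*(d + 2)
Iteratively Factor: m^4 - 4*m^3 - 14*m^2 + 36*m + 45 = (m - 3)*(m^3 - m^2 - 17*m - 15) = (m - 3)*(m + 1)*(m^2 - 2*m - 15) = (m - 3)*(m + 1)*(m + 3)*(m - 5)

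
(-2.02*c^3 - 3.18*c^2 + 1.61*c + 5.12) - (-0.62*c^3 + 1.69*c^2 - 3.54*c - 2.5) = -1.4*c^3 - 4.87*c^2 + 5.15*c + 7.62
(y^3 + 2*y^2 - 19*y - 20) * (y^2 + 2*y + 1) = y^5 + 4*y^4 - 14*y^3 - 56*y^2 - 59*y - 20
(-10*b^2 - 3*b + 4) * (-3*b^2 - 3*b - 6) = 30*b^4 + 39*b^3 + 57*b^2 + 6*b - 24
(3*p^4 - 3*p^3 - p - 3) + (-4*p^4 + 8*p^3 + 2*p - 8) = -p^4 + 5*p^3 + p - 11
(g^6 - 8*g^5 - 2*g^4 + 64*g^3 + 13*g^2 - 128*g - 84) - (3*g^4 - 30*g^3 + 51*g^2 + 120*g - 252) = g^6 - 8*g^5 - 5*g^4 + 94*g^3 - 38*g^2 - 248*g + 168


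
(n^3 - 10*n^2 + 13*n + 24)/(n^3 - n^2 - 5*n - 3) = (n - 8)/(n + 1)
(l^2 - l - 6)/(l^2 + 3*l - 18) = (l + 2)/(l + 6)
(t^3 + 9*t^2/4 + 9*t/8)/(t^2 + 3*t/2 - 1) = t*(8*t^2 + 18*t + 9)/(4*(2*t^2 + 3*t - 2))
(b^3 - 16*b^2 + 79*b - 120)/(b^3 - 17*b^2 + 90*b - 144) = (b - 5)/(b - 6)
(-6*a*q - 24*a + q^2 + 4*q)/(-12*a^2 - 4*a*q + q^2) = (q + 4)/(2*a + q)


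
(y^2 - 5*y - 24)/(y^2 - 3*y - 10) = (-y^2 + 5*y + 24)/(-y^2 + 3*y + 10)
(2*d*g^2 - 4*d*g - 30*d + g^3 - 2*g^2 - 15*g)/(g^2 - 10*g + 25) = (2*d*g + 6*d + g^2 + 3*g)/(g - 5)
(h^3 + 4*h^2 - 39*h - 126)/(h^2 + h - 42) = h + 3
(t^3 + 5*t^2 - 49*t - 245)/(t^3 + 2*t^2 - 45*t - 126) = (t^2 + 12*t + 35)/(t^2 + 9*t + 18)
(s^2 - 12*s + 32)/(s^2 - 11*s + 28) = (s - 8)/(s - 7)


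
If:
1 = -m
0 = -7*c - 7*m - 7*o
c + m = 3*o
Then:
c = 1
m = -1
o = 0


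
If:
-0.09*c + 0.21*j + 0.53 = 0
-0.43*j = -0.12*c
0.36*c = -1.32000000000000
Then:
No Solution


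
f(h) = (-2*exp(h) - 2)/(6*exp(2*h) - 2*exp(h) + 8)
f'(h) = (-2*exp(h) - 2)*(-12*exp(2*h) + 2*exp(h))/(6*exp(2*h) - 2*exp(h) + 8)^2 - 2*exp(h)/(6*exp(2*h) - 2*exp(h) + 8)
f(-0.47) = -0.36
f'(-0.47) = -0.00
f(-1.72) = -0.30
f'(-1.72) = -0.04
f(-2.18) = -0.28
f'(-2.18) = -0.03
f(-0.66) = -0.35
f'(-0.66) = -0.03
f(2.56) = -0.03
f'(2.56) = 0.03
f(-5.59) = -0.25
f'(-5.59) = -0.00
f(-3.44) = -0.26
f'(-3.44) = -0.01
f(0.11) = -0.32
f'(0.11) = 0.14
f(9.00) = 0.00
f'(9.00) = 0.00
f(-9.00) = -0.25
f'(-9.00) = 0.00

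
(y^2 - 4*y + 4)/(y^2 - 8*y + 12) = (y - 2)/(y - 6)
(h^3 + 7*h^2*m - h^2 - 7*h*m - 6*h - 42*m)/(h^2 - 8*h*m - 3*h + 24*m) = (h^2 + 7*h*m + 2*h + 14*m)/(h - 8*m)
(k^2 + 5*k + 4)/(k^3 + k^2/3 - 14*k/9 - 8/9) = 9*(k + 4)/(9*k^2 - 6*k - 8)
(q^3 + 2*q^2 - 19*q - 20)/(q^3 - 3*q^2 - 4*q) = (q + 5)/q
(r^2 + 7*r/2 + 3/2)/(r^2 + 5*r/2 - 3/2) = (2*r + 1)/(2*r - 1)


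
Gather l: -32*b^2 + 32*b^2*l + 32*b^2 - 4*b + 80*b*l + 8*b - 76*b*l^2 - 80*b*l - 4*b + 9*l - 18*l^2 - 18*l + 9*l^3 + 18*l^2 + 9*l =32*b^2*l - 76*b*l^2 + 9*l^3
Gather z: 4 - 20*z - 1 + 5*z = 3 - 15*z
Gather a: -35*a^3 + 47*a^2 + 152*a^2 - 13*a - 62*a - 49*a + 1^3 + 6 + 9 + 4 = -35*a^3 + 199*a^2 - 124*a + 20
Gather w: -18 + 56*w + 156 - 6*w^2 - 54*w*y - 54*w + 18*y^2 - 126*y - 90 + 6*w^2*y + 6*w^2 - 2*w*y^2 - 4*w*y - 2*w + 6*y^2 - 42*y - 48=6*w^2*y + w*(-2*y^2 - 58*y) + 24*y^2 - 168*y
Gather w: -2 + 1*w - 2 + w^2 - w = w^2 - 4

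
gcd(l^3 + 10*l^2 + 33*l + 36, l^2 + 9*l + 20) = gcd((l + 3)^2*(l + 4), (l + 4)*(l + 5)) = l + 4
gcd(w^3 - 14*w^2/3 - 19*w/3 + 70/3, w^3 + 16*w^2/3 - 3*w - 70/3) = w^2 + w/3 - 14/3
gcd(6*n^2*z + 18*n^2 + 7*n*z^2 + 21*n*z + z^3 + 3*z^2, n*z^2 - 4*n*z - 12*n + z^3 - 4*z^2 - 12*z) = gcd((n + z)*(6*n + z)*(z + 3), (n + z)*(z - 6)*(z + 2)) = n + z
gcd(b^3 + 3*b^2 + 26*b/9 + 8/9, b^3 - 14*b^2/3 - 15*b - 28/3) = b^2 + 7*b/3 + 4/3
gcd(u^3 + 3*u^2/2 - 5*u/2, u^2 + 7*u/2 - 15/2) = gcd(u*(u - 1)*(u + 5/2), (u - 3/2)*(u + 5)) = 1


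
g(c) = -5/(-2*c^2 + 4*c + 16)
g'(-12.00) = 0.00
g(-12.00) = 0.02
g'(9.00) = -0.01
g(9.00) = 0.05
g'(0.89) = 0.01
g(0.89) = -0.28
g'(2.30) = -0.12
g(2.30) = -0.34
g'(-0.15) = 0.10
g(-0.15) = -0.33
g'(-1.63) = 3.03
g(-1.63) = -1.20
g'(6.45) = -0.06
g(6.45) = 0.12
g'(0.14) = 0.06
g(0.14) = -0.30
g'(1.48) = -0.03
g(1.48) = -0.29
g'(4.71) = -0.82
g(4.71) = 0.52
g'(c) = -5*(4*c - 4)/(-2*c^2 + 4*c + 16)^2 = 5*(1 - c)/(-c^2 + 2*c + 8)^2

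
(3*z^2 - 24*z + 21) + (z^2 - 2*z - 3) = 4*z^2 - 26*z + 18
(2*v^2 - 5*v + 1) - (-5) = 2*v^2 - 5*v + 6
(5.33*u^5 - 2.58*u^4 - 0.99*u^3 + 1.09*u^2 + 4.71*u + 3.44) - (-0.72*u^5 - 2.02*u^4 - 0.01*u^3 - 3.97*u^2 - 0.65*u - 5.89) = 6.05*u^5 - 0.56*u^4 - 0.98*u^3 + 5.06*u^2 + 5.36*u + 9.33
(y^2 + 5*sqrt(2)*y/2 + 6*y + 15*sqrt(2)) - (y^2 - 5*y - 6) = 5*sqrt(2)*y/2 + 11*y + 6 + 15*sqrt(2)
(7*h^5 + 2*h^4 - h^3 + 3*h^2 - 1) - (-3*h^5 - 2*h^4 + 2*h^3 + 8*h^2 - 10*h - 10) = 10*h^5 + 4*h^4 - 3*h^3 - 5*h^2 + 10*h + 9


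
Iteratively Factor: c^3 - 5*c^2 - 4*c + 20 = (c - 2)*(c^2 - 3*c - 10) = (c - 5)*(c - 2)*(c + 2)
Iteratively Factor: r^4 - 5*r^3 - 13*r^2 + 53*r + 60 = (r + 3)*(r^3 - 8*r^2 + 11*r + 20) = (r + 1)*(r + 3)*(r^2 - 9*r + 20) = (r - 4)*(r + 1)*(r + 3)*(r - 5)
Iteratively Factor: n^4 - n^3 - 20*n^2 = (n + 4)*(n^3 - 5*n^2) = (n - 5)*(n + 4)*(n^2) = n*(n - 5)*(n + 4)*(n)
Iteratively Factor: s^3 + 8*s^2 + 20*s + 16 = (s + 2)*(s^2 + 6*s + 8) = (s + 2)*(s + 4)*(s + 2)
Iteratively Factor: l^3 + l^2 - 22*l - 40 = (l + 4)*(l^2 - 3*l - 10) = (l + 2)*(l + 4)*(l - 5)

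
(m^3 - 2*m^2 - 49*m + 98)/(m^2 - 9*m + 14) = m + 7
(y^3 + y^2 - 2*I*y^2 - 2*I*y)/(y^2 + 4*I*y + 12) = y*(y + 1)/(y + 6*I)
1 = 1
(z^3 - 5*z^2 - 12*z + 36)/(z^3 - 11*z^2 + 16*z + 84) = (z^2 + z - 6)/(z^2 - 5*z - 14)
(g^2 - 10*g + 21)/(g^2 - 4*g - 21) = (g - 3)/(g + 3)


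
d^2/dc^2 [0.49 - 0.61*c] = 0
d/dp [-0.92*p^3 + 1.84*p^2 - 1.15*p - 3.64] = -2.76*p^2 + 3.68*p - 1.15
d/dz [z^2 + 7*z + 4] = 2*z + 7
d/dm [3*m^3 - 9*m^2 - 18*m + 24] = 9*m^2 - 18*m - 18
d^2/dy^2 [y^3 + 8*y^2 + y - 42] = 6*y + 16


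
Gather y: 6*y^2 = 6*y^2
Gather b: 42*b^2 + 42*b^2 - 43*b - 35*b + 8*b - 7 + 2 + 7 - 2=84*b^2 - 70*b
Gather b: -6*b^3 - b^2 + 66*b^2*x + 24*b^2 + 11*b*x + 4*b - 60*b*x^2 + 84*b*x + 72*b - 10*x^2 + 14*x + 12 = -6*b^3 + b^2*(66*x + 23) + b*(-60*x^2 + 95*x + 76) - 10*x^2 + 14*x + 12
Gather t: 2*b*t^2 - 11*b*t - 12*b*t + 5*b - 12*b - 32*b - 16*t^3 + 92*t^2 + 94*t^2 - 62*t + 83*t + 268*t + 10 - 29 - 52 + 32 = -39*b - 16*t^3 + t^2*(2*b + 186) + t*(289 - 23*b) - 39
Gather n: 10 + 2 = 12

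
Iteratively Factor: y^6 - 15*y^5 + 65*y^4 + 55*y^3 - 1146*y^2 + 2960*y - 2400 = (y - 4)*(y^5 - 11*y^4 + 21*y^3 + 139*y^2 - 590*y + 600) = (y - 5)*(y - 4)*(y^4 - 6*y^3 - 9*y^2 + 94*y - 120) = (y - 5)*(y - 4)*(y - 3)*(y^3 - 3*y^2 - 18*y + 40) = (y - 5)*(y - 4)*(y - 3)*(y + 4)*(y^2 - 7*y + 10) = (y - 5)^2*(y - 4)*(y - 3)*(y + 4)*(y - 2)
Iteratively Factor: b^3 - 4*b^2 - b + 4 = (b + 1)*(b^2 - 5*b + 4) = (b - 4)*(b + 1)*(b - 1)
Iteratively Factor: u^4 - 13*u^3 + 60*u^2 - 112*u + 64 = (u - 4)*(u^3 - 9*u^2 + 24*u - 16) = (u - 4)^2*(u^2 - 5*u + 4) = (u - 4)^3*(u - 1)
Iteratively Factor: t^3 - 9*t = (t)*(t^2 - 9) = t*(t + 3)*(t - 3)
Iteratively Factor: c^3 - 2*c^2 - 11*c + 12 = (c - 1)*(c^2 - c - 12) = (c - 1)*(c + 3)*(c - 4)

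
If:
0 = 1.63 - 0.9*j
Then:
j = 1.81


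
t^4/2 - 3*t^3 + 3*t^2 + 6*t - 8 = (t/2 + sqrt(2)/2)*(t - 4)*(t - 2)*(t - sqrt(2))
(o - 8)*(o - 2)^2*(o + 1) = o^4 - 11*o^3 + 24*o^2 + 4*o - 32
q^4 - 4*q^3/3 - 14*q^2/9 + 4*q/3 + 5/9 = (q - 5/3)*(q - 1)*(q + 1/3)*(q + 1)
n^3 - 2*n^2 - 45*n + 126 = (n - 6)*(n - 3)*(n + 7)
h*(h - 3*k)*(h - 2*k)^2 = h^4 - 7*h^3*k + 16*h^2*k^2 - 12*h*k^3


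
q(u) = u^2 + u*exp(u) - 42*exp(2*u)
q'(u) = u*exp(u) + 2*u - 84*exp(2*u) + exp(u)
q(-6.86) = 47.05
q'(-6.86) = -13.73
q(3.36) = -34702.31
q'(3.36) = -69488.43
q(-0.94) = -5.89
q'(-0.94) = -14.67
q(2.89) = -13537.53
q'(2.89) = -27120.00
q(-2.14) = 3.75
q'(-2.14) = -5.58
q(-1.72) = 1.30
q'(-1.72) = -6.26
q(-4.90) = 23.97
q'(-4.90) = -9.83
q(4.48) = -326569.65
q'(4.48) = -653477.54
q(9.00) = -2757645695.01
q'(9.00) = -5515356358.70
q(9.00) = -2757645695.01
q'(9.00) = -5515356358.70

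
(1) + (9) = 10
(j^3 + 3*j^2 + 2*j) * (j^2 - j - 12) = j^5 + 2*j^4 - 13*j^3 - 38*j^2 - 24*j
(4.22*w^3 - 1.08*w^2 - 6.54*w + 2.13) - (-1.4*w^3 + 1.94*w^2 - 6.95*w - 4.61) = 5.62*w^3 - 3.02*w^2 + 0.41*w + 6.74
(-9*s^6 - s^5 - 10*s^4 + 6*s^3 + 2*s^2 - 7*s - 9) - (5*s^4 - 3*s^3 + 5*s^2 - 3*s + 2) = -9*s^6 - s^5 - 15*s^4 + 9*s^3 - 3*s^2 - 4*s - 11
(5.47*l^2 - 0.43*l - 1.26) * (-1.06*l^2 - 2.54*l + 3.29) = -5.7982*l^4 - 13.438*l^3 + 20.4241*l^2 + 1.7857*l - 4.1454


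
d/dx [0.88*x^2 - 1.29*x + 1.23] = 1.76*x - 1.29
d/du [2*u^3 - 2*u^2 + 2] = 2*u*(3*u - 2)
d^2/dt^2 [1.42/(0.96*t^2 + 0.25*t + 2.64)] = (-2.617344*t^2 - 0.6816*t + 1.42*(1.92*t + 0.25)*(3.84*t + 0.5) - 7.197696)/(0.96*t^2 + 0.25*t + 2.64)^3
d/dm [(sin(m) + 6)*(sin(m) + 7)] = (2*sin(m) + 13)*cos(m)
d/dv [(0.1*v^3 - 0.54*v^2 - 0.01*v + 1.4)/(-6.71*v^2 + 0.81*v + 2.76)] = (-0.671*v^4 + 0.162*v^3 + 0.3235*v^2 + 15.8072*v - 1.1616)/(45.0241*v^4 - 10.8702*v^3 - 36.3831*v^2 + 4.4712*v + 7.6176)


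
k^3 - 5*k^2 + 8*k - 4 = (k - 2)^2*(k - 1)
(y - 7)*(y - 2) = y^2 - 9*y + 14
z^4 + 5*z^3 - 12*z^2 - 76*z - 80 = (z - 4)*(z + 2)^2*(z + 5)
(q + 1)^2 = q^2 + 2*q + 1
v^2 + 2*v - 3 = (v - 1)*(v + 3)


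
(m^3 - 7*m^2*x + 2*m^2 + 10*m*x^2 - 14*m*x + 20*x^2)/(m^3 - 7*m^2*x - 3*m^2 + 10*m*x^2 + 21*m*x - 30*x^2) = (m + 2)/(m - 3)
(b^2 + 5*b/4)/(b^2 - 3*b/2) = (4*b + 5)/(2*(2*b - 3))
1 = 1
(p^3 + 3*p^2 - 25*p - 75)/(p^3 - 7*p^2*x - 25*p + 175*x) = (-p - 3)/(-p + 7*x)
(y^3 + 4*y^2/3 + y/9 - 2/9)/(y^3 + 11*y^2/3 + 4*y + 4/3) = (y - 1/3)/(y + 2)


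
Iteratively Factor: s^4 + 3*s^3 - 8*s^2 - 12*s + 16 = (s + 4)*(s^3 - s^2 - 4*s + 4) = (s - 1)*(s + 4)*(s^2 - 4) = (s - 1)*(s + 2)*(s + 4)*(s - 2)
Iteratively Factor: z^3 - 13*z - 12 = (z - 4)*(z^2 + 4*z + 3) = (z - 4)*(z + 1)*(z + 3)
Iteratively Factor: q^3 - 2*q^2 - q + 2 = (q + 1)*(q^2 - 3*q + 2) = (q - 1)*(q + 1)*(q - 2)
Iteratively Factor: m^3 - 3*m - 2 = (m + 1)*(m^2 - m - 2) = (m - 2)*(m + 1)*(m + 1)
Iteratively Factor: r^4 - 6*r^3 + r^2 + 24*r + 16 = (r + 1)*(r^3 - 7*r^2 + 8*r + 16) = (r - 4)*(r + 1)*(r^2 - 3*r - 4) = (r - 4)^2*(r + 1)*(r + 1)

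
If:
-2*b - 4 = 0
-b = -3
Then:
No Solution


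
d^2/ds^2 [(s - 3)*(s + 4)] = 2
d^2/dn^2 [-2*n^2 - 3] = -4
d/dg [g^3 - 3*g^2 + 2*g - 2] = 3*g^2 - 6*g + 2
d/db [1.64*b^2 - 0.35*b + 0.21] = 3.28*b - 0.35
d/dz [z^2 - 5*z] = 2*z - 5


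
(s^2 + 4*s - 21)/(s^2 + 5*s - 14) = (s - 3)/(s - 2)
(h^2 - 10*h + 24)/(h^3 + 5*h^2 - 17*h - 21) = (h^2 - 10*h + 24)/(h^3 + 5*h^2 - 17*h - 21)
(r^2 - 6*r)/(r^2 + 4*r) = (r - 6)/(r + 4)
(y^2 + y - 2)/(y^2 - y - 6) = (y - 1)/(y - 3)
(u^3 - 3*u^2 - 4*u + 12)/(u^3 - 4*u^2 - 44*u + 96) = (u^2 - u - 6)/(u^2 - 2*u - 48)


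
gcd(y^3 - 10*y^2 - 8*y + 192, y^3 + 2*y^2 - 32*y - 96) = y^2 - 2*y - 24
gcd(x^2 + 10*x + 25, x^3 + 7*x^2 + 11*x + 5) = x + 5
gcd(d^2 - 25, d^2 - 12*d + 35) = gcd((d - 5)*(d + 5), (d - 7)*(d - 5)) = d - 5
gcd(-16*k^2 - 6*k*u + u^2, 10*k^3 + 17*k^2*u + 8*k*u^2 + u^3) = 2*k + u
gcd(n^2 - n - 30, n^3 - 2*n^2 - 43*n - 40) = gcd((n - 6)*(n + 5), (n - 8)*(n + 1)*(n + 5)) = n + 5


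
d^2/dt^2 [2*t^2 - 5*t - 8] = 4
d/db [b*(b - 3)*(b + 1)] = 3*b^2 - 4*b - 3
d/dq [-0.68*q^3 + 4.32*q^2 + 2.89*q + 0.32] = -2.04*q^2 + 8.64*q + 2.89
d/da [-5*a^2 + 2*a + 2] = 2 - 10*a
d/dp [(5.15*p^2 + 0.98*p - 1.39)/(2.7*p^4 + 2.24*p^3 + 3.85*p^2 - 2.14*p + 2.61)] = (-27.81*p^5 - 19.474*p^4 + 10.6216*p^3 - 5.4532*p^2 + 37.586*p - 0.4168)/(7.29*p^8 + 12.096*p^7 + 25.8076*p^6 + 5.692*p^5 + 19.3293*p^4 - 4.7852*p^3 + 24.6766*p^2 - 11.1708*p + 6.8121)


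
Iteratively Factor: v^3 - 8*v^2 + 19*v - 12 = (v - 1)*(v^2 - 7*v + 12) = (v - 4)*(v - 1)*(v - 3)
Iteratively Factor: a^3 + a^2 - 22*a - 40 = (a - 5)*(a^2 + 6*a + 8) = (a - 5)*(a + 2)*(a + 4)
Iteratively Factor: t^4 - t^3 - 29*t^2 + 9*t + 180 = (t + 3)*(t^3 - 4*t^2 - 17*t + 60) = (t - 3)*(t + 3)*(t^2 - t - 20) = (t - 3)*(t + 3)*(t + 4)*(t - 5)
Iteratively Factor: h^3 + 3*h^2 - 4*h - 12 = (h + 2)*(h^2 + h - 6) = (h + 2)*(h + 3)*(h - 2)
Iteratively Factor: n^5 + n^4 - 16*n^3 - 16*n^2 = (n + 4)*(n^4 - 3*n^3 - 4*n^2) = n*(n + 4)*(n^3 - 3*n^2 - 4*n) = n*(n + 1)*(n + 4)*(n^2 - 4*n) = n*(n - 4)*(n + 1)*(n + 4)*(n)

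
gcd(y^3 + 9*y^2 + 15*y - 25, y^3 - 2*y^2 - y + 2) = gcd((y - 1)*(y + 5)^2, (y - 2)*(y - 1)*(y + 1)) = y - 1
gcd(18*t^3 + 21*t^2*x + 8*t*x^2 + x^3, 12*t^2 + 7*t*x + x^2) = 3*t + x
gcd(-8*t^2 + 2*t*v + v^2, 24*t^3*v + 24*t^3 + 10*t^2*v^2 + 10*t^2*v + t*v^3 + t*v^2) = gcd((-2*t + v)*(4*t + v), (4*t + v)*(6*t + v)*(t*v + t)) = 4*t + v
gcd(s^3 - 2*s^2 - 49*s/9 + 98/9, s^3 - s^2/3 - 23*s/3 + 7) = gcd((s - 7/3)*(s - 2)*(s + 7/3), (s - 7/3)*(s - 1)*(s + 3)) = s - 7/3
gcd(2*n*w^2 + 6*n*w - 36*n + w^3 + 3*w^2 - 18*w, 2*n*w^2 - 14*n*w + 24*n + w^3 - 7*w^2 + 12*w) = 2*n*w - 6*n + w^2 - 3*w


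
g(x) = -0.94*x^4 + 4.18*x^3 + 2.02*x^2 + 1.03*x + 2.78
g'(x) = -3.76*x^3 + 12.54*x^2 + 4.04*x + 1.03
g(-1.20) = -4.72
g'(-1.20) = 20.74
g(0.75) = 6.15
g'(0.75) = 9.53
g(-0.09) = 2.70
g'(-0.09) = 0.77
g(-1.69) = -21.04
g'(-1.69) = 48.17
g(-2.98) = -167.10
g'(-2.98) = 199.85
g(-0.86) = 0.22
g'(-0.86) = 9.22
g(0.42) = 3.85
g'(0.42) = 4.66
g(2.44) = 44.72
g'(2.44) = 30.93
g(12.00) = -11962.78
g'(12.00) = -4642.01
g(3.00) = 60.77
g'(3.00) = 24.49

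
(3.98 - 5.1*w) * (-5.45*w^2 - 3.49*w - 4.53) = 27.795*w^3 - 3.892*w^2 + 9.2128*w - 18.0294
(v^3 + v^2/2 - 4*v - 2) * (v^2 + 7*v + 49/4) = v^5 + 15*v^4/2 + 47*v^3/4 - 191*v^2/8 - 63*v - 49/2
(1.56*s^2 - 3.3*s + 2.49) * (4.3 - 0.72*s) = -1.1232*s^3 + 9.084*s^2 - 15.9828*s + 10.707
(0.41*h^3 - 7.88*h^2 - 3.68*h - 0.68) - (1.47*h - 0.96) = 0.41*h^3 - 7.88*h^2 - 5.15*h + 0.28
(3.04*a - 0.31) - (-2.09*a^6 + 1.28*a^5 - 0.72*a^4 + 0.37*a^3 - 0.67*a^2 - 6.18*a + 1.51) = 2.09*a^6 - 1.28*a^5 + 0.72*a^4 - 0.37*a^3 + 0.67*a^2 + 9.22*a - 1.82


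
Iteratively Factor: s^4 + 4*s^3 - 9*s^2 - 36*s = (s + 3)*(s^3 + s^2 - 12*s) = (s + 3)*(s + 4)*(s^2 - 3*s) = (s - 3)*(s + 3)*(s + 4)*(s)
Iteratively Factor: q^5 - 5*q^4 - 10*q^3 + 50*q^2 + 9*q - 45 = (q + 3)*(q^4 - 8*q^3 + 14*q^2 + 8*q - 15) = (q - 5)*(q + 3)*(q^3 - 3*q^2 - q + 3) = (q - 5)*(q + 1)*(q + 3)*(q^2 - 4*q + 3) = (q - 5)*(q - 1)*(q + 1)*(q + 3)*(q - 3)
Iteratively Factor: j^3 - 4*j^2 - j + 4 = (j + 1)*(j^2 - 5*j + 4) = (j - 4)*(j + 1)*(j - 1)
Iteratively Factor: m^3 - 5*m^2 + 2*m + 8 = (m - 2)*(m^2 - 3*m - 4) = (m - 4)*(m - 2)*(m + 1)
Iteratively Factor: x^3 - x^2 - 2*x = (x + 1)*(x^2 - 2*x) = x*(x + 1)*(x - 2)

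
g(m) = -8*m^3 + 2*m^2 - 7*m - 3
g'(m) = -24*m^2 + 4*m - 7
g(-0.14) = -1.96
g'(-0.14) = -8.03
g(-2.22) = 109.93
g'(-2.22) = -134.16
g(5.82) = -1553.09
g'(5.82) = -796.66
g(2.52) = -135.96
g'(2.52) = -149.33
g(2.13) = -86.14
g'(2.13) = -107.37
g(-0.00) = -3.00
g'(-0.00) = -7.00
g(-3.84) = 506.36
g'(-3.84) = -376.25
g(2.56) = -142.03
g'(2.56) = -154.05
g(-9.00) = 6054.00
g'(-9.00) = -1987.00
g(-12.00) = 14193.00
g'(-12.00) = -3511.00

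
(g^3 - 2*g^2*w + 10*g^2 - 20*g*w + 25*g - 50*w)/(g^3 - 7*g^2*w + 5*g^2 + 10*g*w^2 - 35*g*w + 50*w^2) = (-g - 5)/(-g + 5*w)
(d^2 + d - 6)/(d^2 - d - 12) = (d - 2)/(d - 4)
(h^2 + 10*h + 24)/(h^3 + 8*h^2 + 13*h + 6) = (h + 4)/(h^2 + 2*h + 1)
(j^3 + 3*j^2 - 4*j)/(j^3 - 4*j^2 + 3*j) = (j + 4)/(j - 3)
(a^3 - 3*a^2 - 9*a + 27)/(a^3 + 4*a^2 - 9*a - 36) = (a - 3)/(a + 4)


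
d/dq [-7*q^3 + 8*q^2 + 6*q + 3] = -21*q^2 + 16*q + 6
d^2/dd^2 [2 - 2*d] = 0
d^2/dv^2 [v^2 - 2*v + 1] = 2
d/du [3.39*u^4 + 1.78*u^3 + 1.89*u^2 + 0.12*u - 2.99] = 13.56*u^3 + 5.34*u^2 + 3.78*u + 0.12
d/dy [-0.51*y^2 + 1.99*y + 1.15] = 1.99 - 1.02*y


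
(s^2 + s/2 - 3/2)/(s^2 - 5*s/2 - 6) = (s - 1)/(s - 4)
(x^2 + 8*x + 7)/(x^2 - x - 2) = (x + 7)/(x - 2)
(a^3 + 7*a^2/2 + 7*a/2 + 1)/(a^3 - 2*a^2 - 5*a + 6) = (2*a^2 + 3*a + 1)/(2*(a^2 - 4*a + 3))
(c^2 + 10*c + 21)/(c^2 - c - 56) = (c + 3)/(c - 8)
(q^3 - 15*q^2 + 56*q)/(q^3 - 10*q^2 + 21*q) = (q - 8)/(q - 3)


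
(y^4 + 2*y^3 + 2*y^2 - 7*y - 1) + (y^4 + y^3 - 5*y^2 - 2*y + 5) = 2*y^4 + 3*y^3 - 3*y^2 - 9*y + 4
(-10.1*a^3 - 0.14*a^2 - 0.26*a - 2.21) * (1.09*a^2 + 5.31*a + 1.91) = -11.009*a^5 - 53.7836*a^4 - 20.3178*a^3 - 4.0569*a^2 - 12.2317*a - 4.2211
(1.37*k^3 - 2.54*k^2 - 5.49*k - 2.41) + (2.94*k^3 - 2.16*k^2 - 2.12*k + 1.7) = 4.31*k^3 - 4.7*k^2 - 7.61*k - 0.71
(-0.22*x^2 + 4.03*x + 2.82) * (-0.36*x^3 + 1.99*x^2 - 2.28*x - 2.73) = 0.0792*x^5 - 1.8886*x^4 + 7.5061*x^3 - 2.976*x^2 - 17.4315*x - 7.6986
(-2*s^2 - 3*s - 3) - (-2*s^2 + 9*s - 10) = 7 - 12*s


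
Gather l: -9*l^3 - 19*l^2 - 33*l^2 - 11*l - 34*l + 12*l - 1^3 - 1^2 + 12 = -9*l^3 - 52*l^2 - 33*l + 10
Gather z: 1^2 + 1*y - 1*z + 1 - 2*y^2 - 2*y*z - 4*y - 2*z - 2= -2*y^2 - 3*y + z*(-2*y - 3)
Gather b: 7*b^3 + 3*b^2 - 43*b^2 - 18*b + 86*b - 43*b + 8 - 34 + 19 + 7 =7*b^3 - 40*b^2 + 25*b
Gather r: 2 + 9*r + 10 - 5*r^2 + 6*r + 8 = -5*r^2 + 15*r + 20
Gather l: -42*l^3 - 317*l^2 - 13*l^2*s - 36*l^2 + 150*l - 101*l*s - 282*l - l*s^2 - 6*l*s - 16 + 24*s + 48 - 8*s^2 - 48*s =-42*l^3 + l^2*(-13*s - 353) + l*(-s^2 - 107*s - 132) - 8*s^2 - 24*s + 32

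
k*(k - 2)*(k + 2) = k^3 - 4*k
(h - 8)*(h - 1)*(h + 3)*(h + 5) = h^4 - h^3 - 49*h^2 - 71*h + 120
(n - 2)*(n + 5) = n^2 + 3*n - 10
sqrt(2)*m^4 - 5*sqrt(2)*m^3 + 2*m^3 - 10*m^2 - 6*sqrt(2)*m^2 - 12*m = m*(m - 6)*(m + sqrt(2))*(sqrt(2)*m + sqrt(2))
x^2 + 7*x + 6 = (x + 1)*(x + 6)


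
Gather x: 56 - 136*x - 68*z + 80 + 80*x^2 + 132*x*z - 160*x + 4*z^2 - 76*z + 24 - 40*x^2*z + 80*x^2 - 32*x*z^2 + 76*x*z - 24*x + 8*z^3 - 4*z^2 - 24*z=x^2*(160 - 40*z) + x*(-32*z^2 + 208*z - 320) + 8*z^3 - 168*z + 160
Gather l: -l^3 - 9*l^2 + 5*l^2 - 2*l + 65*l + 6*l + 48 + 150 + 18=-l^3 - 4*l^2 + 69*l + 216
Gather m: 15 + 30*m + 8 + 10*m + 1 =40*m + 24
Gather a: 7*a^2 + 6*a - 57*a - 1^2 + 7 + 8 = 7*a^2 - 51*a + 14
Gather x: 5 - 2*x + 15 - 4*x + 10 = 30 - 6*x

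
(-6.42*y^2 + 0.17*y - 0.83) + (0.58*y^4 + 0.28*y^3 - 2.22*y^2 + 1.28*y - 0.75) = 0.58*y^4 + 0.28*y^3 - 8.64*y^2 + 1.45*y - 1.58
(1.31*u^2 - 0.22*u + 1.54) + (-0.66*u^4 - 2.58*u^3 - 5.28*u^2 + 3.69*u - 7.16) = -0.66*u^4 - 2.58*u^3 - 3.97*u^2 + 3.47*u - 5.62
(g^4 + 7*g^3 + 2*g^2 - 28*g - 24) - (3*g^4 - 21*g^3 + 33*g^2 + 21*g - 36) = -2*g^4 + 28*g^3 - 31*g^2 - 49*g + 12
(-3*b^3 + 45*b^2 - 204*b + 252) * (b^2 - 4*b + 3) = -3*b^5 + 57*b^4 - 393*b^3 + 1203*b^2 - 1620*b + 756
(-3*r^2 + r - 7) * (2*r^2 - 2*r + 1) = -6*r^4 + 8*r^3 - 19*r^2 + 15*r - 7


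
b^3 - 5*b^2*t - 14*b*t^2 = b*(b - 7*t)*(b + 2*t)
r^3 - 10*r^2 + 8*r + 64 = (r - 8)*(r - 4)*(r + 2)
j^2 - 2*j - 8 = (j - 4)*(j + 2)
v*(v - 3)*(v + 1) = v^3 - 2*v^2 - 3*v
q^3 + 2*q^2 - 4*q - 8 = (q - 2)*(q + 2)^2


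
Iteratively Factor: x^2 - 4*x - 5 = (x - 5)*(x + 1)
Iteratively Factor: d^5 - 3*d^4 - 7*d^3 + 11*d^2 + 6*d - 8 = (d + 2)*(d^4 - 5*d^3 + 3*d^2 + 5*d - 4) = (d - 1)*(d + 2)*(d^3 - 4*d^2 - d + 4) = (d - 1)*(d + 1)*(d + 2)*(d^2 - 5*d + 4) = (d - 4)*(d - 1)*(d + 1)*(d + 2)*(d - 1)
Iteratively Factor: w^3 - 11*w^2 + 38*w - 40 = (w - 5)*(w^2 - 6*w + 8) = (w - 5)*(w - 4)*(w - 2)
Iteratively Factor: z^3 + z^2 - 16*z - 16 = (z + 4)*(z^2 - 3*z - 4) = (z + 1)*(z + 4)*(z - 4)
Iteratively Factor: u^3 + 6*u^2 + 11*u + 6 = (u + 3)*(u^2 + 3*u + 2) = (u + 1)*(u + 3)*(u + 2)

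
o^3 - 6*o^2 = o^2*(o - 6)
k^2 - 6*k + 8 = (k - 4)*(k - 2)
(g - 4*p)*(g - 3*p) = g^2 - 7*g*p + 12*p^2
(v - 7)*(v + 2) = v^2 - 5*v - 14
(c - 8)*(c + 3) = c^2 - 5*c - 24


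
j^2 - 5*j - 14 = (j - 7)*(j + 2)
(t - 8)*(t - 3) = t^2 - 11*t + 24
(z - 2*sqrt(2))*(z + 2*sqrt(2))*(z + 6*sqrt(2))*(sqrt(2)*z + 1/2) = sqrt(2)*z^4 + 25*z^3/2 - 5*sqrt(2)*z^2 - 100*z - 24*sqrt(2)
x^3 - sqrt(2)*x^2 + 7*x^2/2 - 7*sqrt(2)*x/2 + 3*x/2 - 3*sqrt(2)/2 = (x + 1/2)*(x + 3)*(x - sqrt(2))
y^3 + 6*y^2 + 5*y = y*(y + 1)*(y + 5)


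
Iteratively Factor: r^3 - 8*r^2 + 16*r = (r - 4)*(r^2 - 4*r) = r*(r - 4)*(r - 4)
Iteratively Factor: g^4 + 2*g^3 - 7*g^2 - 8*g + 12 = (g - 1)*(g^3 + 3*g^2 - 4*g - 12) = (g - 1)*(g + 2)*(g^2 + g - 6) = (g - 1)*(g + 2)*(g + 3)*(g - 2)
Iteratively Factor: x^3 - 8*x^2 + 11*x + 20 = (x + 1)*(x^2 - 9*x + 20) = (x - 5)*(x + 1)*(x - 4)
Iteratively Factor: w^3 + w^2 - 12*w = (w - 3)*(w^2 + 4*w) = w*(w - 3)*(w + 4)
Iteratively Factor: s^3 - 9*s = (s)*(s^2 - 9) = s*(s - 3)*(s + 3)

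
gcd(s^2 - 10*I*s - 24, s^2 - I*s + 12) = s - 4*I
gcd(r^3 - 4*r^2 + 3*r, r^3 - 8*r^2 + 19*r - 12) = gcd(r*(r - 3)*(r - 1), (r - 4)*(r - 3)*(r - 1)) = r^2 - 4*r + 3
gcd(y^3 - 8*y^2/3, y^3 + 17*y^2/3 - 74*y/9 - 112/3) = y - 8/3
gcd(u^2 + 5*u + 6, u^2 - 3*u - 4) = 1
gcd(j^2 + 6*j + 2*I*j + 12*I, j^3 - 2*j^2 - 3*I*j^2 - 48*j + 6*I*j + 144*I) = j + 6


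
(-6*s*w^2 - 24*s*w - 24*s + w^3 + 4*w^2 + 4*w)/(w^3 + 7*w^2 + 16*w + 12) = (-6*s + w)/(w + 3)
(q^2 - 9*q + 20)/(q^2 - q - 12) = (q - 5)/(q + 3)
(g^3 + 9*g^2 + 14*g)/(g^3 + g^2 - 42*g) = (g + 2)/(g - 6)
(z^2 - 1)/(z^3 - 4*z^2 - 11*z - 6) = (z - 1)/(z^2 - 5*z - 6)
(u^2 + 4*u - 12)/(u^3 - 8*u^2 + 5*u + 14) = (u + 6)/(u^2 - 6*u - 7)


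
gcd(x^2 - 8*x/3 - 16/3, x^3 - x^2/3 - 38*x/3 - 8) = x - 4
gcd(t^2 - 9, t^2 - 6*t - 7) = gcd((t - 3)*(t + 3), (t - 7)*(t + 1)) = 1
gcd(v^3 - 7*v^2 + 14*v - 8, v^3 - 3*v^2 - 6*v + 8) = v^2 - 5*v + 4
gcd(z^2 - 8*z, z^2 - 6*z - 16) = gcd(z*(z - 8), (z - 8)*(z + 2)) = z - 8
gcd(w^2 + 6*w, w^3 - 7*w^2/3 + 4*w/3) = w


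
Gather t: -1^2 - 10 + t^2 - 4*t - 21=t^2 - 4*t - 32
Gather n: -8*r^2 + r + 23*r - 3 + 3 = -8*r^2 + 24*r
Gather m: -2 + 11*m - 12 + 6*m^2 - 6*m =6*m^2 + 5*m - 14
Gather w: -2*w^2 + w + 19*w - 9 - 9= -2*w^2 + 20*w - 18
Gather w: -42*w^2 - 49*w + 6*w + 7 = -42*w^2 - 43*w + 7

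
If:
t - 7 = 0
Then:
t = 7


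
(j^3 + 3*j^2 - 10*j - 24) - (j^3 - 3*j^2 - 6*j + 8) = 6*j^2 - 4*j - 32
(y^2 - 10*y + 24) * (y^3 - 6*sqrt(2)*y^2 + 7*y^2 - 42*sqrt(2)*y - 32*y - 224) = y^5 - 6*sqrt(2)*y^4 - 3*y^4 - 78*y^3 + 18*sqrt(2)*y^3 + 264*y^2 + 276*sqrt(2)*y^2 - 1008*sqrt(2)*y + 1472*y - 5376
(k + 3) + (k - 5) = 2*k - 2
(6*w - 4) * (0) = 0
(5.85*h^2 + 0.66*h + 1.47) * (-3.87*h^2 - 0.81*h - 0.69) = -22.6395*h^4 - 7.2927*h^3 - 10.26*h^2 - 1.6461*h - 1.0143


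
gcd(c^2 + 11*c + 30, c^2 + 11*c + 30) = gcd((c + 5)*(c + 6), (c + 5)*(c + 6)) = c^2 + 11*c + 30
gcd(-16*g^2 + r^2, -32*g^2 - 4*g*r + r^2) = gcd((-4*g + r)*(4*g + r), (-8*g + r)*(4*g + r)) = 4*g + r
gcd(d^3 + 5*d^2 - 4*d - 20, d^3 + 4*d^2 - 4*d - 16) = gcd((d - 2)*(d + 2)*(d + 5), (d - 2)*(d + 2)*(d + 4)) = d^2 - 4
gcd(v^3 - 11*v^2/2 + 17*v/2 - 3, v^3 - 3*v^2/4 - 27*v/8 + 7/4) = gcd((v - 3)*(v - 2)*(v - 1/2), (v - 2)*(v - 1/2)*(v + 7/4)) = v^2 - 5*v/2 + 1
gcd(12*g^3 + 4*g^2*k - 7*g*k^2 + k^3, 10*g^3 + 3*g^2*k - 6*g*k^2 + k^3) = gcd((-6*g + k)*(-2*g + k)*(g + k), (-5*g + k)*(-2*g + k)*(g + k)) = 2*g^2 + g*k - k^2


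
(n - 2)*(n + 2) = n^2 - 4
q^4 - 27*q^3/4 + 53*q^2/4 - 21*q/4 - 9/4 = (q - 3)^2*(q - 1)*(q + 1/4)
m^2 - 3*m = m*(m - 3)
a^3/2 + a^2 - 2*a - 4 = (a/2 + 1)*(a - 2)*(a + 2)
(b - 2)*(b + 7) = b^2 + 5*b - 14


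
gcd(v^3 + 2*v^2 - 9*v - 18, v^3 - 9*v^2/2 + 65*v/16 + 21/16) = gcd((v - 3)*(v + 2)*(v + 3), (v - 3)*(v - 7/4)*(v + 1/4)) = v - 3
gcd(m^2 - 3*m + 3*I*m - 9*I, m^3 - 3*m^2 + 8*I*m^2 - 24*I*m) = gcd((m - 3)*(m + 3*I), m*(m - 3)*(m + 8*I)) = m - 3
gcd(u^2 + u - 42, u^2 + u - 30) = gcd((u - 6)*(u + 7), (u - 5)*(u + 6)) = 1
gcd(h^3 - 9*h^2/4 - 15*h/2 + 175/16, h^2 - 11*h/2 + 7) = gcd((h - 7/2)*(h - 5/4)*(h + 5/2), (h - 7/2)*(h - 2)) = h - 7/2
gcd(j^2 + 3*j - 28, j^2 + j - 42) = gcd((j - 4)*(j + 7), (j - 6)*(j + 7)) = j + 7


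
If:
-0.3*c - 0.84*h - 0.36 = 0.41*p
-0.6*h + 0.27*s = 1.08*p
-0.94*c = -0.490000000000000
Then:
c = 0.52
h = -0.167422867513612*s - 0.843456771054562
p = 0.343012704174229*s + 0.468587095030312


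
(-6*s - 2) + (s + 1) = -5*s - 1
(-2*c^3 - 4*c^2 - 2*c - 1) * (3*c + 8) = -6*c^4 - 28*c^3 - 38*c^2 - 19*c - 8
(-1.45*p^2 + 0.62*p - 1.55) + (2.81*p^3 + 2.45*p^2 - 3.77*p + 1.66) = 2.81*p^3 + 1.0*p^2 - 3.15*p + 0.11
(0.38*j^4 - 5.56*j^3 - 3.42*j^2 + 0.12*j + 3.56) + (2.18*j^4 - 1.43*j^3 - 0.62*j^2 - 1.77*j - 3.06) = 2.56*j^4 - 6.99*j^3 - 4.04*j^2 - 1.65*j + 0.5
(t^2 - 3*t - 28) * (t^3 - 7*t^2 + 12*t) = t^5 - 10*t^4 + 5*t^3 + 160*t^2 - 336*t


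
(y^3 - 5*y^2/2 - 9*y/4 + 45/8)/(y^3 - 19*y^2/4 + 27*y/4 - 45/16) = 2*(2*y + 3)/(4*y - 3)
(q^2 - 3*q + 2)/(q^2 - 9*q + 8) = (q - 2)/(q - 8)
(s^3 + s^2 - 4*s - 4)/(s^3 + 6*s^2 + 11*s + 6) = (s - 2)/(s + 3)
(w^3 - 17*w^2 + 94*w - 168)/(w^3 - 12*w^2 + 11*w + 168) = (w^2 - 10*w + 24)/(w^2 - 5*w - 24)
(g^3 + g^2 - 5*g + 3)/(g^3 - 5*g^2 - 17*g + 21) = (g - 1)/(g - 7)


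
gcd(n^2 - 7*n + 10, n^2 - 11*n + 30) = n - 5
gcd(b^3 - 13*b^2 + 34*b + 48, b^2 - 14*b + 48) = b^2 - 14*b + 48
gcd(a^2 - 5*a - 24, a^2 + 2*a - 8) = 1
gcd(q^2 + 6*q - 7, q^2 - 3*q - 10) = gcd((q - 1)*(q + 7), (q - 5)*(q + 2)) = 1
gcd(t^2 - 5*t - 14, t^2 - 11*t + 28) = t - 7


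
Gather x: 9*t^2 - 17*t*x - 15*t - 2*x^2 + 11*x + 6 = 9*t^2 - 15*t - 2*x^2 + x*(11 - 17*t) + 6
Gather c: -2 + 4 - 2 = 0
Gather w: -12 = -12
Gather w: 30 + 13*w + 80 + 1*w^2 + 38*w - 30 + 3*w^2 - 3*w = 4*w^2 + 48*w + 80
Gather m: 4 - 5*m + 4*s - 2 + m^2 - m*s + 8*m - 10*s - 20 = m^2 + m*(3 - s) - 6*s - 18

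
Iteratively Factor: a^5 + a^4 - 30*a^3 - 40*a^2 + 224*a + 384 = (a - 4)*(a^4 + 5*a^3 - 10*a^2 - 80*a - 96) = (a - 4)*(a + 4)*(a^3 + a^2 - 14*a - 24) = (a - 4)*(a + 3)*(a + 4)*(a^2 - 2*a - 8) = (a - 4)*(a + 2)*(a + 3)*(a + 4)*(a - 4)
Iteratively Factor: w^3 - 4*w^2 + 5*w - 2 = (w - 2)*(w^2 - 2*w + 1) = (w - 2)*(w - 1)*(w - 1)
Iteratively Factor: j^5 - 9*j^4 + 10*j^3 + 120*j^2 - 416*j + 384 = (j - 4)*(j^4 - 5*j^3 - 10*j^2 + 80*j - 96) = (j - 4)*(j - 3)*(j^3 - 2*j^2 - 16*j + 32) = (j - 4)*(j - 3)*(j - 2)*(j^2 - 16) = (j - 4)*(j - 3)*(j - 2)*(j + 4)*(j - 4)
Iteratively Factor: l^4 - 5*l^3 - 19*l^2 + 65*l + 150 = (l + 3)*(l^3 - 8*l^2 + 5*l + 50) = (l - 5)*(l + 3)*(l^2 - 3*l - 10) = (l - 5)^2*(l + 3)*(l + 2)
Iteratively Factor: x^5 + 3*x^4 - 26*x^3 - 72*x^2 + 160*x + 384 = (x - 4)*(x^4 + 7*x^3 + 2*x^2 - 64*x - 96) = (x - 4)*(x + 4)*(x^3 + 3*x^2 - 10*x - 24) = (x - 4)*(x + 4)^2*(x^2 - x - 6) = (x - 4)*(x + 2)*(x + 4)^2*(x - 3)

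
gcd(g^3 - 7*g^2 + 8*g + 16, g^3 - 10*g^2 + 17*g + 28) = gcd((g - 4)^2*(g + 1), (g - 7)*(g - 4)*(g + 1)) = g^2 - 3*g - 4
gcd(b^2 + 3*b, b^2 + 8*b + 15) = b + 3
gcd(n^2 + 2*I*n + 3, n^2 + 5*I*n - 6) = n + 3*I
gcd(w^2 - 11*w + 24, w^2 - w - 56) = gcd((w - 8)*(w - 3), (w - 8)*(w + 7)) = w - 8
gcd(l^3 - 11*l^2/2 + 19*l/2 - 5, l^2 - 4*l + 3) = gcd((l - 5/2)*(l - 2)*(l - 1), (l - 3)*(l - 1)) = l - 1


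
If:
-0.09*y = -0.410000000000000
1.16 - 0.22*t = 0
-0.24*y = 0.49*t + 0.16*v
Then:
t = 5.27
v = -22.98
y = 4.56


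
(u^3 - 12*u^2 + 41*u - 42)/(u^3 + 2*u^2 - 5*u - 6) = (u^2 - 10*u + 21)/(u^2 + 4*u + 3)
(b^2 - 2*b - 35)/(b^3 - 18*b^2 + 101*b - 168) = (b + 5)/(b^2 - 11*b + 24)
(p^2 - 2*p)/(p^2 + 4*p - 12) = p/(p + 6)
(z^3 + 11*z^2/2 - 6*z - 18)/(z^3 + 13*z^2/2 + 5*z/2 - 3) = (2*z^2 - z - 6)/(2*z^2 + z - 1)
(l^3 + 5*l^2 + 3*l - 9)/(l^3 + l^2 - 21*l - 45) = (l - 1)/(l - 5)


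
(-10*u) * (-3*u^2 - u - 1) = 30*u^3 + 10*u^2 + 10*u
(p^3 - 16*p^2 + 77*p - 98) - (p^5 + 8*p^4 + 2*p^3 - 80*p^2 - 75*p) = -p^5 - 8*p^4 - p^3 + 64*p^2 + 152*p - 98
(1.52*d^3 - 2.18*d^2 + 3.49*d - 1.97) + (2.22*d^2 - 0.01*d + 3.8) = 1.52*d^3 + 0.04*d^2 + 3.48*d + 1.83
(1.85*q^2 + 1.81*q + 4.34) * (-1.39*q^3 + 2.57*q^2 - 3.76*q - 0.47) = -2.5715*q^5 + 2.2386*q^4 - 8.3369*q^3 + 3.4787*q^2 - 17.1691*q - 2.0398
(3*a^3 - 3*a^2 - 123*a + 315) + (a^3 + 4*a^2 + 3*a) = 4*a^3 + a^2 - 120*a + 315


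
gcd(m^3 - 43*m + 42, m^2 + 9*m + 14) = m + 7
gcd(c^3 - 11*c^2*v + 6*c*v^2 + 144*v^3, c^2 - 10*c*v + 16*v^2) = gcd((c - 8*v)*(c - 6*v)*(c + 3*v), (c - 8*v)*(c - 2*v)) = -c + 8*v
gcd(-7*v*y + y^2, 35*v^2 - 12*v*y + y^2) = -7*v + y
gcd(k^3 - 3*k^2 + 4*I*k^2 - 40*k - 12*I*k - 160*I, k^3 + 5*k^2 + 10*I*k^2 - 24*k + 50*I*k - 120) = k^2 + k*(5 + 4*I) + 20*I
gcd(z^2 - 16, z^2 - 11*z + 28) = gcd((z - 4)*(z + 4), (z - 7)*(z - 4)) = z - 4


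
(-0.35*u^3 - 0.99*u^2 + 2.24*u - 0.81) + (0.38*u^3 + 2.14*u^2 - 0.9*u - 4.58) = 0.03*u^3 + 1.15*u^2 + 1.34*u - 5.39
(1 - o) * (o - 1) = -o^2 + 2*o - 1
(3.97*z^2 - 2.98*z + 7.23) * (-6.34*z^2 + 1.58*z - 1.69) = -25.1698*z^4 + 25.1658*z^3 - 57.2559*z^2 + 16.4596*z - 12.2187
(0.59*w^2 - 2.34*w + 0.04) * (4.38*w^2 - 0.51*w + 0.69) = 2.5842*w^4 - 10.5501*w^3 + 1.7757*w^2 - 1.635*w + 0.0276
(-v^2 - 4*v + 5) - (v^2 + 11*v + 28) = -2*v^2 - 15*v - 23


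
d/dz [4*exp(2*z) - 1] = 8*exp(2*z)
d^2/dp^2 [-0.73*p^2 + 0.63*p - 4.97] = -1.46000000000000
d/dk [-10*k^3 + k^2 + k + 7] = -30*k^2 + 2*k + 1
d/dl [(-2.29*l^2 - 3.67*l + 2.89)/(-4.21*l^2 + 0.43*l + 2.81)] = (-16.4354*l^2 + 11.464*l - 11.5554)/(17.7241*l^4 - 3.6206*l^3 - 23.4753*l^2 + 2.4166*l + 7.8961)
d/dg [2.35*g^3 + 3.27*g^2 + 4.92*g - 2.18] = 7.05*g^2 + 6.54*g + 4.92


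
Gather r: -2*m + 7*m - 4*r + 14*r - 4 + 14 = 5*m + 10*r + 10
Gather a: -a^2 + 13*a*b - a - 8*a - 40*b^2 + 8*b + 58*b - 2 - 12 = -a^2 + a*(13*b - 9) - 40*b^2 + 66*b - 14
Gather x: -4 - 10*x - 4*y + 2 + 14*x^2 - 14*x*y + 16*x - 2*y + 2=14*x^2 + x*(6 - 14*y) - 6*y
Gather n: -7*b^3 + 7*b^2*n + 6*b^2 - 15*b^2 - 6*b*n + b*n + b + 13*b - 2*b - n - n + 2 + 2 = -7*b^3 - 9*b^2 + 12*b + n*(7*b^2 - 5*b - 2) + 4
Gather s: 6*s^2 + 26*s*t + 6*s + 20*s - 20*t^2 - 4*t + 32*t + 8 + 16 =6*s^2 + s*(26*t + 26) - 20*t^2 + 28*t + 24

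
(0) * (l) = 0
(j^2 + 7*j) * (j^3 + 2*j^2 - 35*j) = j^5 + 9*j^4 - 21*j^3 - 245*j^2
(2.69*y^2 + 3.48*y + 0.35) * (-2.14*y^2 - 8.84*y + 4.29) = -5.7566*y^4 - 31.2268*y^3 - 19.9721*y^2 + 11.8352*y + 1.5015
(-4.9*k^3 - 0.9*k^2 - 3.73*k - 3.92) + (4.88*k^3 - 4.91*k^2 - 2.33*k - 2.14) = -0.0200000000000005*k^3 - 5.81*k^2 - 6.06*k - 6.06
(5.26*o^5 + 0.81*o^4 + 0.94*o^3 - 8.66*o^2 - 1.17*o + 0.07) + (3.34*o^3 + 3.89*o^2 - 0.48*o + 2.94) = 5.26*o^5 + 0.81*o^4 + 4.28*o^3 - 4.77*o^2 - 1.65*o + 3.01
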